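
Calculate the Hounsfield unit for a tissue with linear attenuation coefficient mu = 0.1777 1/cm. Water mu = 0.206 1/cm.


HU = ((mu_tissue - mu_water) / mu_water) * 1000
HU = ((0.1777 - 0.206) / 0.206) * 1000
HU = -137.4


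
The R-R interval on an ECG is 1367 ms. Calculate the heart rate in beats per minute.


HR = 60 / RR_interval(s)
RR = 1367 ms = 1.367 s
HR = 60 / 1.367 = 43.89 bpm


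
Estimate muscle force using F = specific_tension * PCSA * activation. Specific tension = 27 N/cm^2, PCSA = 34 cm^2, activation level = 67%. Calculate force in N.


F = sigma * PCSA * activation
F = 27 * 34 * 0.67
F = 615.1 N


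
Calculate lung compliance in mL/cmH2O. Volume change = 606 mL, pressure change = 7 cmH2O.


C = dV / dP
C = 606 / 7
C = 86.57 mL/cmH2O


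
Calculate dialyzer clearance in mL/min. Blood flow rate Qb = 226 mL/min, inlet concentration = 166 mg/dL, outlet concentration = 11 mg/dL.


K = Qb * (Cb_in - Cb_out) / Cb_in
K = 226 * (166 - 11) / 166
K = 211 mL/min


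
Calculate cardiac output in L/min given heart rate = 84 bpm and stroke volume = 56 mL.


CO = HR * SV
CO = 84 * 56 / 1000
CO = 4.704 L/min


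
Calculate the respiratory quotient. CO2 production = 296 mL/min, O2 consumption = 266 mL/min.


RQ = VCO2 / VO2
RQ = 296 / 266
RQ = 1.113


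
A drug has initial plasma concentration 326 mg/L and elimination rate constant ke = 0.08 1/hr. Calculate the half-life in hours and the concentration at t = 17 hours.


t_half = ln(2) / ke = 0.693147 / 0.08 = 8.664 hr
C(t) = C0 * exp(-ke*t) = 326 * exp(-0.08*17)
C(17) = 83.67 mg/L


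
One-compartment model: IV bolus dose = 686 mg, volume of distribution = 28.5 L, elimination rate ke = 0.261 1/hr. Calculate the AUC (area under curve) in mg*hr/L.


C0 = Dose/Vd = 686/28.5 = 24.0702 mg/L
AUC = C0/ke = 24.0702/0.261
AUC = 92.22 mg*hr/L


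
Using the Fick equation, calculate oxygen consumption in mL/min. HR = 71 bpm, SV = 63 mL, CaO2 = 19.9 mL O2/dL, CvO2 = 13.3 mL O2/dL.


CO = HR*SV = 71*63/1000 = 4.473 L/min
a-v O2 diff = 19.9 - 13.3 = 6.6 mL/dL
VO2 = CO * (CaO2-CvO2) * 10 dL/L
VO2 = 4.473 * 6.6 * 10
VO2 = 295.2 mL/min


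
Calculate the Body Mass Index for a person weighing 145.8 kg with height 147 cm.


BMI = weight / height^2
height = 147 cm = 1.47 m
BMI = 145.8 / 1.47^2
BMI = 67.47 kg/m^2


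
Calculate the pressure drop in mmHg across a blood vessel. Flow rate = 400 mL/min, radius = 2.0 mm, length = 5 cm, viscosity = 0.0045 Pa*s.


dP = 8*mu*L*Q / (pi*r^4)
Q = 400 mL/min = 6.66667e-06 m^3/s
dP = 238.733 Pa = 238.733 / 133.322 mmHg = 1.791 mmHg


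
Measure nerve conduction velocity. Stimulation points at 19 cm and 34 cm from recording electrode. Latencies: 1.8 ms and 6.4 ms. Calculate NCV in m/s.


Distance = (34 - 19) / 100 = 0.15 m
dt = (6.4 - 1.8) / 1000 = 0.0046 s
NCV = dist / dt = 32.61 m/s


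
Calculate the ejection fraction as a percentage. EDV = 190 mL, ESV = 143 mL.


SV = EDV - ESV = 190 - 143 = 47 mL
EF = SV/EDV * 100 = 47/190 * 100
EF = 24.74%


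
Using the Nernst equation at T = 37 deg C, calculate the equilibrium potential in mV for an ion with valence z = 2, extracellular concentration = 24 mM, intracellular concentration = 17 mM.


E = (RT/(zF)) * ln(C_out/C_in)
T = 37 + 273.15 = 310.15 K
E = (8.314 * 310.15 / (2 * 96485)) * ln(24/17)
E = 4.608 mV


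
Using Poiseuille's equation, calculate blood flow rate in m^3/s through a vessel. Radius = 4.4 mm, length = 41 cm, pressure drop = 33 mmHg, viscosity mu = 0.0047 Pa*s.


Q = pi*r^4*dP / (8*mu*L)
r = 0.0044 m, L = 0.41 m
dP = 33 mmHg = 4399.626 Pa
Q = 3.3605e-04 m^3/s


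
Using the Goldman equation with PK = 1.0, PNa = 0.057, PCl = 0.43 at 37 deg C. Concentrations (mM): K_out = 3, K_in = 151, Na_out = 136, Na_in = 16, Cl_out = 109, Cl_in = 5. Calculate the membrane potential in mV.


Vm = (RT/F)*ln((PK*Ko + PNa*Nao + PCl*Cli)/(PK*Ki + PNa*Nai + PCl*Clo))
Numer = 12.902, Denom = 198.782
Vm = -73.09 mV


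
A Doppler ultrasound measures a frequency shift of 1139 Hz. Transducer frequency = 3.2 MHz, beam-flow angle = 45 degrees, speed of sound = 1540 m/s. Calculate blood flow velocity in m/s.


v = fd * c / (2 * f0 * cos(theta))
v = 1139 * 1540 / (2 * 3.2000e+06 * cos(45))
v = 0.3876 m/s


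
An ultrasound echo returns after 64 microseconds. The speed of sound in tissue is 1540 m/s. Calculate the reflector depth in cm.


depth = c * t / 2
t = 64 us = 6.4000e-05 s
depth = 1540 * 6.4000e-05 / 2
depth = 0.04928 m = 4.928 cm


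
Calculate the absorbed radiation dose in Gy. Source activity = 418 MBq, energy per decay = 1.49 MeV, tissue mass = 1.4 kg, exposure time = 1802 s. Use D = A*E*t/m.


A = 418 MBq = 4.1800e+08 Bq
E = 1.49 MeV = 2.38698e-13 J
D = A*E*t/m = 4.1800e+08*2.38698e-13*1802/1.4
D = 0.1284 Gy


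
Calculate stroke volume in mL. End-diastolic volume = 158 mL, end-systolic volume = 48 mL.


SV = EDV - ESV
SV = 158 - 48
SV = 110 mL


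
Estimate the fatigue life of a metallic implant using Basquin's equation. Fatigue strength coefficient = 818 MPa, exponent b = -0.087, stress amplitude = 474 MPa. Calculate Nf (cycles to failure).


sigma_a = sigma_f' * (2Nf)^b
2Nf = (sigma_a/sigma_f')^(1/b)
2Nf = (474/818)^(1/-0.087)
2Nf = 529.4807
Nf = 264.7


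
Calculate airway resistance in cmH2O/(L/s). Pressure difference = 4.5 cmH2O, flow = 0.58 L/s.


R = dP / flow
R = 4.5 / 0.58
R = 7.759 cmH2O/(L/s)


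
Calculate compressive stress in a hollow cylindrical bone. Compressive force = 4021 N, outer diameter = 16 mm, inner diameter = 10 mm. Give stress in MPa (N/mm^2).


A = pi*(r_o^2 - r_i^2)
r_o = 8 mm, r_i = 5 mm
A = 122.522 mm^2
sigma = F/A = 4021 / 122.522
sigma = 32.82 MPa


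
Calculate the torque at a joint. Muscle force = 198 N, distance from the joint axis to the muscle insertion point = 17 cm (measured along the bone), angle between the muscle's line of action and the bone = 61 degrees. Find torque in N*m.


Torque = F * d * sin(theta)   (moment arm = d*sin(theta))
d = 17 cm = 0.17 m
Torque = 198 * 0.17 * sin(61)
Torque = 29.44 N*m


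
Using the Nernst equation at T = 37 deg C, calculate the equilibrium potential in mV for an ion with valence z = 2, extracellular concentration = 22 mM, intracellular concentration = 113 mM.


E = (RT/(zF)) * ln(C_out/C_in)
T = 37 + 273.15 = 310.15 K
E = (8.314 * 310.15 / (2 * 96485)) * ln(22/113)
E = -21.87 mV


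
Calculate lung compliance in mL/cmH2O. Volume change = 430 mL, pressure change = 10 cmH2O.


C = dV / dP
C = 430 / 10
C = 43 mL/cmH2O


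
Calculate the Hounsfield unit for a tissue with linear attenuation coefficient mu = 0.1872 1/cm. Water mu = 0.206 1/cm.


HU = ((mu_tissue - mu_water) / mu_water) * 1000
HU = ((0.1872 - 0.206) / 0.206) * 1000
HU = -91.26


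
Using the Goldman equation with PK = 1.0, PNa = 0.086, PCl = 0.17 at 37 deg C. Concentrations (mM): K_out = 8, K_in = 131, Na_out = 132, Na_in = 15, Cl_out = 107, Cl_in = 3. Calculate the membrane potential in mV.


Vm = (RT/F)*ln((PK*Ko + PNa*Nao + PCl*Cli)/(PK*Ki + PNa*Nai + PCl*Clo))
Numer = 19.862, Denom = 150.48
Vm = -54.12 mV


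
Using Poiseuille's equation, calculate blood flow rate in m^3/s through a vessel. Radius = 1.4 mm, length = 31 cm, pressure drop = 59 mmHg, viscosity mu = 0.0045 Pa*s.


Q = pi*r^4*dP / (8*mu*L)
r = 0.0014 m, L = 0.31 m
dP = 59 mmHg = 7865.998 Pa
Q = 8.5065e-06 m^3/s


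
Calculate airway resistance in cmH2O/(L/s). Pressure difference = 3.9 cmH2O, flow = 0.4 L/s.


R = dP / flow
R = 3.9 / 0.4
R = 9.75 cmH2O/(L/s)


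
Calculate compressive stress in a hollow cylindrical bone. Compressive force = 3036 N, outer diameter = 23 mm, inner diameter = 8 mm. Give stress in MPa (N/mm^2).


A = pi*(r_o^2 - r_i^2)
r_o = 11.5 mm, r_i = 4 mm
A = 365.21 mm^2
sigma = F/A = 3036 / 365.21
sigma = 8.313 MPa


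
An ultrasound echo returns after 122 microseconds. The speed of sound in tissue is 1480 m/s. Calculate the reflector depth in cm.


depth = c * t / 2
t = 122 us = 1.2200e-04 s
depth = 1480 * 1.2200e-04 / 2
depth = 0.09028 m = 9.028 cm


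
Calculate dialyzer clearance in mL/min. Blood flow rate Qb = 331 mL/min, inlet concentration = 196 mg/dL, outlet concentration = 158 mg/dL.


K = Qb * (Cb_in - Cb_out) / Cb_in
K = 331 * (196 - 158) / 196
K = 64.17 mL/min


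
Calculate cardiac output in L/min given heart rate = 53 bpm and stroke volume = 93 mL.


CO = HR * SV
CO = 53 * 93 / 1000
CO = 4.929 L/min


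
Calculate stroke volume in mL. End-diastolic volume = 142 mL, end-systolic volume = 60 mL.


SV = EDV - ESV
SV = 142 - 60
SV = 82 mL


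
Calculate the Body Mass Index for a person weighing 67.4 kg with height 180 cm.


BMI = weight / height^2
height = 180 cm = 1.8 m
BMI = 67.4 / 1.8^2
BMI = 20.8 kg/m^2


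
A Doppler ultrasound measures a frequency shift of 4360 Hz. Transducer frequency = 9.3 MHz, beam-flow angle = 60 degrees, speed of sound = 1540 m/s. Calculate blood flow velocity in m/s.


v = fd * c / (2 * f0 * cos(theta))
v = 4360 * 1540 / (2 * 9.3000e+06 * cos(60))
v = 0.722 m/s


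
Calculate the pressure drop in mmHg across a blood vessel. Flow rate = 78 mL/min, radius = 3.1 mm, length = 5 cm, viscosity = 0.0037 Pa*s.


dP = 8*mu*L*Q / (pi*r^4)
Q = 78 mL/min = 1.3e-06 m^3/s
dP = 6.63145 Pa = 6.63145 / 133.322 mmHg = 0.04974 mmHg


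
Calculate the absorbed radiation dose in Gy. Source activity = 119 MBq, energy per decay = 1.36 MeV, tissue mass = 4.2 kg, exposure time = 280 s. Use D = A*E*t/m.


A = 119 MBq = 1.1900e+08 Bq
E = 1.36 MeV = 2.17872e-13 J
D = A*E*t/m = 1.1900e+08*2.17872e-13*280/4.2
D = 0.001728 Gy


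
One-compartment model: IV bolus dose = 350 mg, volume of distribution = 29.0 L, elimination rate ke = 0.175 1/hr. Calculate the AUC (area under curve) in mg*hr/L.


C0 = Dose/Vd = 350/29.0 = 12.069 mg/L
AUC = C0/ke = 12.069/0.175
AUC = 68.97 mg*hr/L


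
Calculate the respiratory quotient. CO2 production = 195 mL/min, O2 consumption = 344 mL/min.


RQ = VCO2 / VO2
RQ = 195 / 344
RQ = 0.5669


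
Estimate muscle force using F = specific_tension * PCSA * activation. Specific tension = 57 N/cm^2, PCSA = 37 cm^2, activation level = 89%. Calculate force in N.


F = sigma * PCSA * activation
F = 57 * 37 * 0.89
F = 1877 N


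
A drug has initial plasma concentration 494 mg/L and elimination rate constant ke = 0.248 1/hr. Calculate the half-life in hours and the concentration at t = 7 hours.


t_half = ln(2) / ke = 0.693147 / 0.248 = 2.795 hr
C(t) = C0 * exp(-ke*t) = 494 * exp(-0.248*7)
C(7) = 87.05 mg/L


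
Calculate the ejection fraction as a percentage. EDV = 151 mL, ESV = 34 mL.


SV = EDV - ESV = 151 - 34 = 117 mL
EF = SV/EDV * 100 = 117/151 * 100
EF = 77.48%


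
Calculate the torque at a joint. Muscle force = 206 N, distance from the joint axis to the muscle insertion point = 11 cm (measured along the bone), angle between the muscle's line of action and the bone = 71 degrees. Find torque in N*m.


Torque = F * d * sin(theta)   (moment arm = d*sin(theta))
d = 11 cm = 0.11 m
Torque = 206 * 0.11 * sin(71)
Torque = 21.43 N*m


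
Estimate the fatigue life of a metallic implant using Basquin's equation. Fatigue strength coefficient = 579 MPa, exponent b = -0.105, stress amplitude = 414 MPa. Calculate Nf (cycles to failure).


sigma_a = sigma_f' * (2Nf)^b
2Nf = (sigma_a/sigma_f')^(1/b)
2Nf = (414/579)^(1/-0.105)
2Nf = 24.401226
Nf = 12.2


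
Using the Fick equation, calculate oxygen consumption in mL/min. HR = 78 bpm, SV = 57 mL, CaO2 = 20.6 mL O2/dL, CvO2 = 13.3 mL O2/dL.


CO = HR*SV = 78*57/1000 = 4.446 L/min
a-v O2 diff = 20.6 - 13.3 = 7.3 mL/dL
VO2 = CO * (CaO2-CvO2) * 10 dL/L
VO2 = 4.446 * 7.3 * 10
VO2 = 324.6 mL/min


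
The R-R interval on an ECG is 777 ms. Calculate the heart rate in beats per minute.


HR = 60 / RR_interval(s)
RR = 777 ms = 0.777 s
HR = 60 / 0.777 = 77.22 bpm


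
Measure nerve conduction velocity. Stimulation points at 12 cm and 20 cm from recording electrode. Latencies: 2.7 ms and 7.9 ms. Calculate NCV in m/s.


Distance = (20 - 12) / 100 = 0.08 m
dt = (7.9 - 2.7) / 1000 = 0.0052 s
NCV = dist / dt = 15.38 m/s


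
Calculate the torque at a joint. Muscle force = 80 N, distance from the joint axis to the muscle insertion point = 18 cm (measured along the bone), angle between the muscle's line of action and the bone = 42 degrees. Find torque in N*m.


Torque = F * d * sin(theta)   (moment arm = d*sin(theta))
d = 18 cm = 0.18 m
Torque = 80 * 0.18 * sin(42)
Torque = 9.635 N*m


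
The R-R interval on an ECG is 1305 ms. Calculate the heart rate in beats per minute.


HR = 60 / RR_interval(s)
RR = 1305 ms = 1.305 s
HR = 60 / 1.305 = 45.98 bpm


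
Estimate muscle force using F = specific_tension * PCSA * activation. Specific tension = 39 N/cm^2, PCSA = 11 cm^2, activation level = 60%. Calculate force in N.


F = sigma * PCSA * activation
F = 39 * 11 * 0.6
F = 257.4 N


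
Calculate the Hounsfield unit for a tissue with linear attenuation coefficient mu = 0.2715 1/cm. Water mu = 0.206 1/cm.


HU = ((mu_tissue - mu_water) / mu_water) * 1000
HU = ((0.2715 - 0.206) / 0.206) * 1000
HU = 318


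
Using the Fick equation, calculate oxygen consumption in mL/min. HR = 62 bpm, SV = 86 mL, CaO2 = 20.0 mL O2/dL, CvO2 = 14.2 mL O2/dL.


CO = HR*SV = 62*86/1000 = 5.332 L/min
a-v O2 diff = 20.0 - 14.2 = 5.8 mL/dL
VO2 = CO * (CaO2-CvO2) * 10 dL/L
VO2 = 5.332 * 5.8 * 10
VO2 = 309.3 mL/min


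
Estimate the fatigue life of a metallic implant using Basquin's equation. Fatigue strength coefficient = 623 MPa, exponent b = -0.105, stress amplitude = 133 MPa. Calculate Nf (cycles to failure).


sigma_a = sigma_f' * (2Nf)^b
2Nf = (sigma_a/sigma_f')^(1/b)
2Nf = (133/623)^(1/-0.105)
2Nf = 2437886
Nf = 1.2189e+06


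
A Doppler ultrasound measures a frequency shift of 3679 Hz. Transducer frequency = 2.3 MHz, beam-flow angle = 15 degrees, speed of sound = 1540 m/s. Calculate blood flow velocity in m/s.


v = fd * c / (2 * f0 * cos(theta))
v = 3679 * 1540 / (2 * 2.3000e+06 * cos(15))
v = 1.275 m/s


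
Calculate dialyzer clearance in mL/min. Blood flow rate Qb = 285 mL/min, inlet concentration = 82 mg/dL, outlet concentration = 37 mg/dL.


K = Qb * (Cb_in - Cb_out) / Cb_in
K = 285 * (82 - 37) / 82
K = 156.4 mL/min


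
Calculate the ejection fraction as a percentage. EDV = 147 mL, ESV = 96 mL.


SV = EDV - ESV = 147 - 96 = 51 mL
EF = SV/EDV * 100 = 51/147 * 100
EF = 34.69%


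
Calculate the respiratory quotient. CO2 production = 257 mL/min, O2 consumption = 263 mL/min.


RQ = VCO2 / VO2
RQ = 257 / 263
RQ = 0.9772


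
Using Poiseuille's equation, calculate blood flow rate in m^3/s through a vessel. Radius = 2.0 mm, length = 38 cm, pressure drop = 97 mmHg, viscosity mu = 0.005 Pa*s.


Q = pi*r^4*dP / (8*mu*L)
r = 0.002 m, L = 0.38 m
dP = 97 mmHg = 12932.234 Pa
Q = 4.2766e-05 m^3/s


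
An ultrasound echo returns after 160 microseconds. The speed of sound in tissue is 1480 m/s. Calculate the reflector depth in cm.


depth = c * t / 2
t = 160 us = 1.6000e-04 s
depth = 1480 * 1.6000e-04 / 2
depth = 0.1184 m = 11.84 cm


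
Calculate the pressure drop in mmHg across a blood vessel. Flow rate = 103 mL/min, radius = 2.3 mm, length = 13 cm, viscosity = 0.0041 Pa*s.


dP = 8*mu*L*Q / (pi*r^4)
Q = 103 mL/min = 1.71667e-06 m^3/s
dP = 83.2612 Pa = 83.2612 / 133.322 mmHg = 0.6245 mmHg


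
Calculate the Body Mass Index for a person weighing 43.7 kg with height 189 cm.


BMI = weight / height^2
height = 189 cm = 1.89 m
BMI = 43.7 / 1.89^2
BMI = 12.23 kg/m^2


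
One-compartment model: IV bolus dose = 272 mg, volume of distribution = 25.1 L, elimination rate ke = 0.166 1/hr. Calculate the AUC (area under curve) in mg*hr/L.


C0 = Dose/Vd = 272/25.1 = 10.8367 mg/L
AUC = C0/ke = 10.8367/0.166
AUC = 65.28 mg*hr/L


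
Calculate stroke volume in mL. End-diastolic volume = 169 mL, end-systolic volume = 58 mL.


SV = EDV - ESV
SV = 169 - 58
SV = 111 mL


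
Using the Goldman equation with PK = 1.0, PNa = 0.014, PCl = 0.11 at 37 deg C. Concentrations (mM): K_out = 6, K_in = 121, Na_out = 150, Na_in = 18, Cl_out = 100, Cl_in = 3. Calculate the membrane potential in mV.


Vm = (RT/F)*ln((PK*Ko + PNa*Nao + PCl*Cli)/(PK*Ki + PNa*Nai + PCl*Clo))
Numer = 8.43, Denom = 132.252
Vm = -73.57 mV


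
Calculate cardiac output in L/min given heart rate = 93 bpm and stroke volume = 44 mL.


CO = HR * SV
CO = 93 * 44 / 1000
CO = 4.092 L/min


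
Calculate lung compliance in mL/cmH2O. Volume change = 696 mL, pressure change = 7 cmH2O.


C = dV / dP
C = 696 / 7
C = 99.43 mL/cmH2O


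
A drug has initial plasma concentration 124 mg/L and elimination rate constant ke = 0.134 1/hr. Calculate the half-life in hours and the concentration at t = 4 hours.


t_half = ln(2) / ke = 0.693147 / 0.134 = 5.173 hr
C(t) = C0 * exp(-ke*t) = 124 * exp(-0.134*4)
C(4) = 72.55 mg/L


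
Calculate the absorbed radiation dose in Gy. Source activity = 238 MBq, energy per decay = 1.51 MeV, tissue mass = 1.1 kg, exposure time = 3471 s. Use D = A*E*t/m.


A = 238 MBq = 2.3800e+08 Bq
E = 1.51 MeV = 2.41902e-13 J
D = A*E*t/m = 2.3800e+08*2.41902e-13*3471/1.1
D = 0.1817 Gy


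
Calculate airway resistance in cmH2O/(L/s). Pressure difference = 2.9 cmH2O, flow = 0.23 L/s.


R = dP / flow
R = 2.9 / 0.23
R = 12.61 cmH2O/(L/s)


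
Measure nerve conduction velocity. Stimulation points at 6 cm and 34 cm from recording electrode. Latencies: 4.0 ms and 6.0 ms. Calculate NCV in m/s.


Distance = (34 - 6) / 100 = 0.28 m
dt = (6.0 - 4.0) / 1000 = 0.002 s
NCV = dist / dt = 140 m/s


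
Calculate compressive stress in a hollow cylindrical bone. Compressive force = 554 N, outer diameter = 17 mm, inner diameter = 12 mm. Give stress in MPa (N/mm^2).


A = pi*(r_o^2 - r_i^2)
r_o = 8.5 mm, r_i = 6 mm
A = 113.883 mm^2
sigma = F/A = 554 / 113.883
sigma = 4.865 MPa


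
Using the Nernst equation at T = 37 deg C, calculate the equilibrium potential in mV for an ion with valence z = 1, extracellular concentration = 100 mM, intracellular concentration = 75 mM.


E = (RT/(zF)) * ln(C_out/C_in)
T = 37 + 273.15 = 310.15 K
E = (8.314 * 310.15 / (1 * 96485)) * ln(100/75)
E = 7.688 mV


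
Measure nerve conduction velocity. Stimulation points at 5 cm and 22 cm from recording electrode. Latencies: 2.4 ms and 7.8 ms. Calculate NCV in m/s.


Distance = (22 - 5) / 100 = 0.17 m
dt = (7.8 - 2.4) / 1000 = 0.0054 s
NCV = dist / dt = 31.48 m/s


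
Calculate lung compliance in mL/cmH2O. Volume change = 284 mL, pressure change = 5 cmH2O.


C = dV / dP
C = 284 / 5
C = 56.8 mL/cmH2O


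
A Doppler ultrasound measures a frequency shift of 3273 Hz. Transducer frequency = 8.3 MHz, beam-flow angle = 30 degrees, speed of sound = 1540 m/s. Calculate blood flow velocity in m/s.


v = fd * c / (2 * f0 * cos(theta))
v = 3273 * 1540 / (2 * 8.3000e+06 * cos(30))
v = 0.3506 m/s


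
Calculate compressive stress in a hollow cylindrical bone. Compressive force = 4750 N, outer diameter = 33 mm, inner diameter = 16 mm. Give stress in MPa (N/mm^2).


A = pi*(r_o^2 - r_i^2)
r_o = 16.5 mm, r_i = 8 mm
A = 654.237 mm^2
sigma = F/A = 4750 / 654.237
sigma = 7.26 MPa


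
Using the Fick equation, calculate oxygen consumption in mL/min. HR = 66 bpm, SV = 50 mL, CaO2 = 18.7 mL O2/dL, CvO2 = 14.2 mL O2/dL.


CO = HR*SV = 66*50/1000 = 3.3 L/min
a-v O2 diff = 18.7 - 14.2 = 4.5 mL/dL
VO2 = CO * (CaO2-CvO2) * 10 dL/L
VO2 = 3.3 * 4.5 * 10
VO2 = 148.5 mL/min


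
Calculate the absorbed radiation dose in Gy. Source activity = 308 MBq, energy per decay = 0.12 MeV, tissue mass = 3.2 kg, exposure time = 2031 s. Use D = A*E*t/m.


A = 308 MBq = 3.0800e+08 Bq
E = 0.12 MeV = 1.9224e-14 J
D = A*E*t/m = 3.0800e+08*1.9224e-14*2031/3.2
D = 0.003758 Gy


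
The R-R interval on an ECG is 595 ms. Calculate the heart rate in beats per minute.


HR = 60 / RR_interval(s)
RR = 595 ms = 0.595 s
HR = 60 / 0.595 = 100.8 bpm


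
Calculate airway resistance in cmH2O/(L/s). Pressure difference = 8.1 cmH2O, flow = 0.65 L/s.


R = dP / flow
R = 8.1 / 0.65
R = 12.46 cmH2O/(L/s)


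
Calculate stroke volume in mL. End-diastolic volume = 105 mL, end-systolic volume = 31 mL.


SV = EDV - ESV
SV = 105 - 31
SV = 74 mL


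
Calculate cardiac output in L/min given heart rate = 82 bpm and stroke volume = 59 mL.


CO = HR * SV
CO = 82 * 59 / 1000
CO = 4.838 L/min


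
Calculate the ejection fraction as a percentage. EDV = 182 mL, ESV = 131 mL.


SV = EDV - ESV = 182 - 131 = 51 mL
EF = SV/EDV * 100 = 51/182 * 100
EF = 28.02%


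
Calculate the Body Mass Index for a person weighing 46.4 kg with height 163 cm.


BMI = weight / height^2
height = 163 cm = 1.63 m
BMI = 46.4 / 1.63^2
BMI = 17.46 kg/m^2


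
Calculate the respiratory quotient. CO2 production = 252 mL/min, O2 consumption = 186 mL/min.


RQ = VCO2 / VO2
RQ = 252 / 186
RQ = 1.355


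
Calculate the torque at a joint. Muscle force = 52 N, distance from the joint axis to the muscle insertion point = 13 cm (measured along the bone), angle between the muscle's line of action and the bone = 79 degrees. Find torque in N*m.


Torque = F * d * sin(theta)   (moment arm = d*sin(theta))
d = 13 cm = 0.13 m
Torque = 52 * 0.13 * sin(79)
Torque = 6.636 N*m


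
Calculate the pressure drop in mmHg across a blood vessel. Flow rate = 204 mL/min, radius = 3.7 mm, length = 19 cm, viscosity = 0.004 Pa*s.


dP = 8*mu*L*Q / (pi*r^4)
Q = 204 mL/min = 3.4e-06 m^3/s
dP = 35.1096 Pa = 35.1096 / 133.322 mmHg = 0.2633 mmHg


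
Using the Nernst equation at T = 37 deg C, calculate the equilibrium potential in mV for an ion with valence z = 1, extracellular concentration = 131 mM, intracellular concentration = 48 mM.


E = (RT/(zF)) * ln(C_out/C_in)
T = 37 + 273.15 = 310.15 K
E = (8.314 * 310.15 / (1 * 96485)) * ln(131/48)
E = 26.83 mV


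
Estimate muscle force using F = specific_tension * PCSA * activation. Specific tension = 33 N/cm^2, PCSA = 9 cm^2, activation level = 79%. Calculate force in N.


F = sigma * PCSA * activation
F = 33 * 9 * 0.79
F = 234.6 N


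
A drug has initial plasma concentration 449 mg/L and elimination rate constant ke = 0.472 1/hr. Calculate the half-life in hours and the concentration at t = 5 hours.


t_half = ln(2) / ke = 0.693147 / 0.472 = 1.469 hr
C(t) = C0 * exp(-ke*t) = 449 * exp(-0.472*5)
C(5) = 42.39 mg/L


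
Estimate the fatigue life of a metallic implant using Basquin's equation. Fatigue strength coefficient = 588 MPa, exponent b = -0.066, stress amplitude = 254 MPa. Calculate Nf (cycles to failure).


sigma_a = sigma_f' * (2Nf)^b
2Nf = (sigma_a/sigma_f')^(1/b)
2Nf = (254/588)^(1/-0.066)
2Nf = 333724.45
Nf = 1.669e+05


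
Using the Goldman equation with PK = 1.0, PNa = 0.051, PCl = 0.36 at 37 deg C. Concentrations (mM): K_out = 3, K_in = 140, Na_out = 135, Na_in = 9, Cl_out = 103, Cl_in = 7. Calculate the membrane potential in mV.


Vm = (RT/F)*ln((PK*Ko + PNa*Nao + PCl*Cli)/(PK*Ki + PNa*Nai + PCl*Clo))
Numer = 12.405, Denom = 177.539
Vm = -71.12 mV


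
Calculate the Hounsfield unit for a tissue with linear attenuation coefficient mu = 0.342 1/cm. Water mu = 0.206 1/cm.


HU = ((mu_tissue - mu_water) / mu_water) * 1000
HU = ((0.342 - 0.206) / 0.206) * 1000
HU = 660.2


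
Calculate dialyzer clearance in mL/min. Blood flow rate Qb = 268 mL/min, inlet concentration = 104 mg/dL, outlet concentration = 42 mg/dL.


K = Qb * (Cb_in - Cb_out) / Cb_in
K = 268 * (104 - 42) / 104
K = 159.8 mL/min


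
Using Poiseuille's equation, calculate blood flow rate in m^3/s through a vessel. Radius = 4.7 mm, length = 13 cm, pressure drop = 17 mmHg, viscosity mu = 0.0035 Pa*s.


Q = pi*r^4*dP / (8*mu*L)
r = 0.0047 m, L = 0.13 m
dP = 17 mmHg = 2266.474 Pa
Q = 9.5453e-04 m^3/s


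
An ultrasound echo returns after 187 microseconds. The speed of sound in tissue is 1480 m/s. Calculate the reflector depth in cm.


depth = c * t / 2
t = 187 us = 1.8700e-04 s
depth = 1480 * 1.8700e-04 / 2
depth = 0.13838 m = 13.838 cm


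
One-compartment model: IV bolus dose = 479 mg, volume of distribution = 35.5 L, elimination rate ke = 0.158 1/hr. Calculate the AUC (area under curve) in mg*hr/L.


C0 = Dose/Vd = 479/35.5 = 13.493 mg/L
AUC = C0/ke = 13.493/0.158
AUC = 85.4 mg*hr/L


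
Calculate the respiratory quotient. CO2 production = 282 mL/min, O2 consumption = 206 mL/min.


RQ = VCO2 / VO2
RQ = 282 / 206
RQ = 1.369


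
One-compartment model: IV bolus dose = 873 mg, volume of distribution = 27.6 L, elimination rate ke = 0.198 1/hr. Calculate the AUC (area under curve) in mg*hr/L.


C0 = Dose/Vd = 873/27.6 = 31.6304 mg/L
AUC = C0/ke = 31.6304/0.198
AUC = 159.7 mg*hr/L


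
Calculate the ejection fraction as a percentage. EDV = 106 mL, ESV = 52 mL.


SV = EDV - ESV = 106 - 52 = 54 mL
EF = SV/EDV * 100 = 54/106 * 100
EF = 50.94%


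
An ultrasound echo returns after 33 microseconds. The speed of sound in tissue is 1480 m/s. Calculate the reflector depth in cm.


depth = c * t / 2
t = 33 us = 3.3000e-05 s
depth = 1480 * 3.3000e-05 / 2
depth = 0.02442 m = 2.442 cm


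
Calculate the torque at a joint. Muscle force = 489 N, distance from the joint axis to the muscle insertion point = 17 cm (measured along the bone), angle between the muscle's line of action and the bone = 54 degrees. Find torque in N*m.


Torque = F * d * sin(theta)   (moment arm = d*sin(theta))
d = 17 cm = 0.17 m
Torque = 489 * 0.17 * sin(54)
Torque = 67.25 N*m


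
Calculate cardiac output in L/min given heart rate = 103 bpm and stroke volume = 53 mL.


CO = HR * SV
CO = 103 * 53 / 1000
CO = 5.459 L/min


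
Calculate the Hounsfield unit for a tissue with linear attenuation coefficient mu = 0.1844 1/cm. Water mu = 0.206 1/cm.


HU = ((mu_tissue - mu_water) / mu_water) * 1000
HU = ((0.1844 - 0.206) / 0.206) * 1000
HU = -104.9


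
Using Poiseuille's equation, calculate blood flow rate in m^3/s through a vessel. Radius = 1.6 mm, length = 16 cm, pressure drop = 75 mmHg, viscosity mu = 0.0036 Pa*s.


Q = pi*r^4*dP / (8*mu*L)
r = 0.0016 m, L = 0.16 m
dP = 75 mmHg = 9999.15 Pa
Q = 4.4677e-05 m^3/s


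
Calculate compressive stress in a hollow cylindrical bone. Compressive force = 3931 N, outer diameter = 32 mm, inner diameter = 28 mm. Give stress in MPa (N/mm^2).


A = pi*(r_o^2 - r_i^2)
r_o = 16 mm, r_i = 14 mm
A = 188.496 mm^2
sigma = F/A = 3931 / 188.496
sigma = 20.85 MPa


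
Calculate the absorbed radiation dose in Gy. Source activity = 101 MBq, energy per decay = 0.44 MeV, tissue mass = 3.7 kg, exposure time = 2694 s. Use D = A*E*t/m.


A = 101 MBq = 1.0100e+08 Bq
E = 0.44 MeV = 7.0488e-14 J
D = A*E*t/m = 1.0100e+08*7.0488e-14*2694/3.7
D = 0.005184 Gy


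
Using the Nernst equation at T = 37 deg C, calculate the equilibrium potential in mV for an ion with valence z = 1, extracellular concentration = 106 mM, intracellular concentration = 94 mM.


E = (RT/(zF)) * ln(C_out/C_in)
T = 37 + 273.15 = 310.15 K
E = (8.314 * 310.15 / (1 * 96485)) * ln(106/94)
E = 3.211 mV


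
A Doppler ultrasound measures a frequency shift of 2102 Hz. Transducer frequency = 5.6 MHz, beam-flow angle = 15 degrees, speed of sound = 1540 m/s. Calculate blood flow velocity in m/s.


v = fd * c / (2 * f0 * cos(theta))
v = 2102 * 1540 / (2 * 5.6000e+06 * cos(15))
v = 0.2992 m/s


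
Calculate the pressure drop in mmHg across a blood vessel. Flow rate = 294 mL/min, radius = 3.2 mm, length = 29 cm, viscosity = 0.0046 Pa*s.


dP = 8*mu*L*Q / (pi*r^4)
Q = 294 mL/min = 4.9e-06 m^3/s
dP = 158.742 Pa = 158.742 / 133.322 mmHg = 1.191 mmHg


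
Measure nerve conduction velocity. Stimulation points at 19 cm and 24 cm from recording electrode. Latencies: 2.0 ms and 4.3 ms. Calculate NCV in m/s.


Distance = (24 - 19) / 100 = 0.05 m
dt = (4.3 - 2.0) / 1000 = 0.0023 s
NCV = dist / dt = 21.74 m/s


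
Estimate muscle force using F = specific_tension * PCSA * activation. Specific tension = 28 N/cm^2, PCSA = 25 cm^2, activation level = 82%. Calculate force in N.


F = sigma * PCSA * activation
F = 28 * 25 * 0.82
F = 574 N


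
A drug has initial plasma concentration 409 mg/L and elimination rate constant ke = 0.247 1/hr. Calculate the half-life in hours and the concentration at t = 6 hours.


t_half = ln(2) / ke = 0.693147 / 0.247 = 2.806 hr
C(t) = C0 * exp(-ke*t) = 409 * exp(-0.247*6)
C(6) = 92.92 mg/L


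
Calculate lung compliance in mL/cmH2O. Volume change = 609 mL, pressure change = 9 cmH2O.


C = dV / dP
C = 609 / 9
C = 67.67 mL/cmH2O


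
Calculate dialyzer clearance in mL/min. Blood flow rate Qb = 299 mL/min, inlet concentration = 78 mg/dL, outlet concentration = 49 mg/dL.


K = Qb * (Cb_in - Cb_out) / Cb_in
K = 299 * (78 - 49) / 78
K = 111.2 mL/min


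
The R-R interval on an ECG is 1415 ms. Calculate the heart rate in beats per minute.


HR = 60 / RR_interval(s)
RR = 1415 ms = 1.415 s
HR = 60 / 1.415 = 42.4 bpm


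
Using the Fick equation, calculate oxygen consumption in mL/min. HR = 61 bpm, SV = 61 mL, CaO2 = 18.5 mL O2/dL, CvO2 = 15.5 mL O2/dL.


CO = HR*SV = 61*61/1000 = 3.721 L/min
a-v O2 diff = 18.5 - 15.5 = 3 mL/dL
VO2 = CO * (CaO2-CvO2) * 10 dL/L
VO2 = 3.721 * 3 * 10
VO2 = 111.6 mL/min


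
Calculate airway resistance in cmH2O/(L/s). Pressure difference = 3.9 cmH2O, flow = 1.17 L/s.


R = dP / flow
R = 3.9 / 1.17
R = 3.333 cmH2O/(L/s)


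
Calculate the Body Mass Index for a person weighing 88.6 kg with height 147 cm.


BMI = weight / height^2
height = 147 cm = 1.47 m
BMI = 88.6 / 1.47^2
BMI = 41 kg/m^2


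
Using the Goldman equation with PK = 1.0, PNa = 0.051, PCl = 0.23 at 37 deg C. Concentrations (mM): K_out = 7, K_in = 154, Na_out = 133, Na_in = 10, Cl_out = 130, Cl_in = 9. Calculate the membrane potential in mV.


Vm = (RT/F)*ln((PK*Ko + PNa*Nao + PCl*Cli)/(PK*Ki + PNa*Nai + PCl*Clo))
Numer = 15.853, Denom = 184.41
Vm = -65.58 mV


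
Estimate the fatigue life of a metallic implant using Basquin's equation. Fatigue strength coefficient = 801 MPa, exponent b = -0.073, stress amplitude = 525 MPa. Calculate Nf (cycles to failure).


sigma_a = sigma_f' * (2Nf)^b
2Nf = (sigma_a/sigma_f')^(1/b)
2Nf = (525/801)^(1/-0.073)
2Nf = 326.08564
Nf = 163


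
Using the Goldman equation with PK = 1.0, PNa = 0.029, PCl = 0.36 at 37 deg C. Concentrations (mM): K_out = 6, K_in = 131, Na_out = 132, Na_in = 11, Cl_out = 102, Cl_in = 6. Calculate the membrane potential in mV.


Vm = (RT/F)*ln((PK*Ko + PNa*Nao + PCl*Cli)/(PK*Ki + PNa*Nai + PCl*Clo))
Numer = 11.988, Denom = 168.039
Vm = -70.56 mV


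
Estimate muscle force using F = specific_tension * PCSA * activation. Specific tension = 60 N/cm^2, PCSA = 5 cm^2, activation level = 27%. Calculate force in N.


F = sigma * PCSA * activation
F = 60 * 5 * 0.27
F = 81 N


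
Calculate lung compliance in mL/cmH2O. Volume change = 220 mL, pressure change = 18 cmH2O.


C = dV / dP
C = 220 / 18
C = 12.22 mL/cmH2O


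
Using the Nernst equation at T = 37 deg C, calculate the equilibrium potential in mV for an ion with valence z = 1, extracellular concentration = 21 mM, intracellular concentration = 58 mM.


E = (RT/(zF)) * ln(C_out/C_in)
T = 37 + 273.15 = 310.15 K
E = (8.314 * 310.15 / (1 * 96485)) * ln(21/58)
E = -27.15 mV


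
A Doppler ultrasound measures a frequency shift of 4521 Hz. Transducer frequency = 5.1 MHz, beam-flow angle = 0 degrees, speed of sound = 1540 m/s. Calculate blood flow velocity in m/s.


v = fd * c / (2 * f0 * cos(theta))
v = 4521 * 1540 / (2 * 5.1000e+06 * cos(0))
v = 0.6826 m/s


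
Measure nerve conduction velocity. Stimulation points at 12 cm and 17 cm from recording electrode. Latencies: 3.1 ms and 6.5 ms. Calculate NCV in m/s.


Distance = (17 - 12) / 100 = 0.05 m
dt = (6.5 - 3.1) / 1000 = 0.0034 s
NCV = dist / dt = 14.71 m/s


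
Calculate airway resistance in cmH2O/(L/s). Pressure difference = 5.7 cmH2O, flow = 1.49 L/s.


R = dP / flow
R = 5.7 / 1.49
R = 3.826 cmH2O/(L/s)


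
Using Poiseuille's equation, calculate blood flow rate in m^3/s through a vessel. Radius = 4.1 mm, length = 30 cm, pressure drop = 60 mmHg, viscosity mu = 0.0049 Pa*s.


Q = pi*r^4*dP / (8*mu*L)
r = 0.0041 m, L = 0.3 m
dP = 60 mmHg = 7999.32 Pa
Q = 6.0385e-04 m^3/s


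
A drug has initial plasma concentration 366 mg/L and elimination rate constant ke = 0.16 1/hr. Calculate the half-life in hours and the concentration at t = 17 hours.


t_half = ln(2) / ke = 0.693147 / 0.16 = 4.332 hr
C(t) = C0 * exp(-ke*t) = 366 * exp(-0.16*17)
C(17) = 24.11 mg/L


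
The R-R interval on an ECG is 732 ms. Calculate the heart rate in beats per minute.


HR = 60 / RR_interval(s)
RR = 732 ms = 0.732 s
HR = 60 / 0.732 = 81.97 bpm


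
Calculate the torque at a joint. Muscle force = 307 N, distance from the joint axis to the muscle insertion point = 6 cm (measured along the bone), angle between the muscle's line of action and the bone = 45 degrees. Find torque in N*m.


Torque = F * d * sin(theta)   (moment arm = d*sin(theta))
d = 6 cm = 0.06 m
Torque = 307 * 0.06 * sin(45)
Torque = 13.02 N*m


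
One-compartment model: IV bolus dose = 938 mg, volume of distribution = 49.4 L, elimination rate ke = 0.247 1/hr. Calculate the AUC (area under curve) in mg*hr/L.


C0 = Dose/Vd = 938/49.4 = 18.9879 mg/L
AUC = C0/ke = 18.9879/0.247
AUC = 76.87 mg*hr/L


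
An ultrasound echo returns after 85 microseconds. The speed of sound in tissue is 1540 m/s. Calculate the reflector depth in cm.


depth = c * t / 2
t = 85 us = 8.5000e-05 s
depth = 1540 * 8.5000e-05 / 2
depth = 0.06545 m = 6.545 cm


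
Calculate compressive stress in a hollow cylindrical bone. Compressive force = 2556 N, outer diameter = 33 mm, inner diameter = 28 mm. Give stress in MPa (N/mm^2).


A = pi*(r_o^2 - r_i^2)
r_o = 16.5 mm, r_i = 14 mm
A = 239.546 mm^2
sigma = F/A = 2556 / 239.546
sigma = 10.67 MPa


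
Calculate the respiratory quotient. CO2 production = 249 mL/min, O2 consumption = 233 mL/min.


RQ = VCO2 / VO2
RQ = 249 / 233
RQ = 1.069


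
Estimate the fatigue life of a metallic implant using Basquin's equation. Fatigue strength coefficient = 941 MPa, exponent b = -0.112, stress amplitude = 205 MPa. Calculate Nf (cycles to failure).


sigma_a = sigma_f' * (2Nf)^b
2Nf = (sigma_a/sigma_f')^(1/b)
2Nf = (205/941)^(1/-0.112)
2Nf = 811424.05
Nf = 4.057e+05


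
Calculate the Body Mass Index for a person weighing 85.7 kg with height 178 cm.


BMI = weight / height^2
height = 178 cm = 1.78 m
BMI = 85.7 / 1.78^2
BMI = 27.05 kg/m^2


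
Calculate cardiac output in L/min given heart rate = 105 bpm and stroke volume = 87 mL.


CO = HR * SV
CO = 105 * 87 / 1000
CO = 9.135 L/min


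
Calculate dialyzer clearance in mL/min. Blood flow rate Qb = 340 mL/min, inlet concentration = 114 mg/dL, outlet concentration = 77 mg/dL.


K = Qb * (Cb_in - Cb_out) / Cb_in
K = 340 * (114 - 77) / 114
K = 110.4 mL/min


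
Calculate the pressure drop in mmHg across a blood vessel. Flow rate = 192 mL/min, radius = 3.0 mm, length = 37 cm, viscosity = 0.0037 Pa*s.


dP = 8*mu*L*Q / (pi*r^4)
Q = 192 mL/min = 3.2e-06 m^3/s
dP = 137.724 Pa = 137.724 / 133.322 mmHg = 1.033 mmHg


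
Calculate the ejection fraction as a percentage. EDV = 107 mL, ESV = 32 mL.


SV = EDV - ESV = 107 - 32 = 75 mL
EF = SV/EDV * 100 = 75/107 * 100
EF = 70.09%


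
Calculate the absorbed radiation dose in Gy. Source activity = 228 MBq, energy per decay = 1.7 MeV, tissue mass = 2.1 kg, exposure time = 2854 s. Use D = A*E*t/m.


A = 228 MBq = 2.2800e+08 Bq
E = 1.7 MeV = 2.7234e-13 J
D = A*E*t/m = 2.2800e+08*2.7234e-13*2854/2.1
D = 0.08439 Gy


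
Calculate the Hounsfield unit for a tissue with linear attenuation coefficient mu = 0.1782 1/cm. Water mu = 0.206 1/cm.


HU = ((mu_tissue - mu_water) / mu_water) * 1000
HU = ((0.1782 - 0.206) / 0.206) * 1000
HU = -135


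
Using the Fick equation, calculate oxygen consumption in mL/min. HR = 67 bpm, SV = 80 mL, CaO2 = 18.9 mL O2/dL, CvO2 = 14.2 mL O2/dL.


CO = HR*SV = 67*80/1000 = 5.36 L/min
a-v O2 diff = 18.9 - 14.2 = 4.7 mL/dL
VO2 = CO * (CaO2-CvO2) * 10 dL/L
VO2 = 5.36 * 4.7 * 10
VO2 = 251.9 mL/min


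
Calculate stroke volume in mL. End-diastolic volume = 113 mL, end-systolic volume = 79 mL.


SV = EDV - ESV
SV = 113 - 79
SV = 34 mL


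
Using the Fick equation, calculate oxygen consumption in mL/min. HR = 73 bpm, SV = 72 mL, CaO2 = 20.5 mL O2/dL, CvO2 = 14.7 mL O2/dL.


CO = HR*SV = 73*72/1000 = 5.256 L/min
a-v O2 diff = 20.5 - 14.7 = 5.8 mL/dL
VO2 = CO * (CaO2-CvO2) * 10 dL/L
VO2 = 5.256 * 5.8 * 10
VO2 = 304.8 mL/min


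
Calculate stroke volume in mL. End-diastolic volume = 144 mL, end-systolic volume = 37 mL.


SV = EDV - ESV
SV = 144 - 37
SV = 107 mL


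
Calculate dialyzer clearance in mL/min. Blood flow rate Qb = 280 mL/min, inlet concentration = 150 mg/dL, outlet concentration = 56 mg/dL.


K = Qb * (Cb_in - Cb_out) / Cb_in
K = 280 * (150 - 56) / 150
K = 175.5 mL/min


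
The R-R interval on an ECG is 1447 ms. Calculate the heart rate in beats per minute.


HR = 60 / RR_interval(s)
RR = 1447 ms = 1.447 s
HR = 60 / 1.447 = 41.47 bpm


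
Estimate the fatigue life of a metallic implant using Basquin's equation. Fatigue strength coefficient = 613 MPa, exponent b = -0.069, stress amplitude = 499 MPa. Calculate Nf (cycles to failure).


sigma_a = sigma_f' * (2Nf)^b
2Nf = (sigma_a/sigma_f')^(1/b)
2Nf = (499/613)^(1/-0.069)
2Nf = 19.727472
Nf = 9.864


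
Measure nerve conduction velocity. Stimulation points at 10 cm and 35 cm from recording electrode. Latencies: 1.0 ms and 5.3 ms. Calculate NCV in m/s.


Distance = (35 - 10) / 100 = 0.25 m
dt = (5.3 - 1.0) / 1000 = 0.0043 s
NCV = dist / dt = 58.14 m/s


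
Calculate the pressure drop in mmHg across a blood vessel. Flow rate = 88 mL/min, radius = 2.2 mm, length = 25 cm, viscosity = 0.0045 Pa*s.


dP = 8*mu*L*Q / (pi*r^4)
Q = 88 mL/min = 1.46667e-06 m^3/s
dP = 179.364 Pa = 179.364 / 133.322 mmHg = 1.345 mmHg


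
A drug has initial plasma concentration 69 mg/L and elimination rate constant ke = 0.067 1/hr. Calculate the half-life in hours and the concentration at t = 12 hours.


t_half = ln(2) / ke = 0.693147 / 0.067 = 10.35 hr
C(t) = C0 * exp(-ke*t) = 69 * exp(-0.067*12)
C(12) = 30.88 mg/L


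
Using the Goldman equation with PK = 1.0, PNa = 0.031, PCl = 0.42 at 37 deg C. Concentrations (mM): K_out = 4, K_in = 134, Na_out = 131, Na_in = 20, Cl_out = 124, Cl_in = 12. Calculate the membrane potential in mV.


Vm = (RT/F)*ln((PK*Ko + PNa*Nao + PCl*Cli)/(PK*Ki + PNa*Nai + PCl*Clo))
Numer = 13.101, Denom = 186.7
Vm = -71 mV


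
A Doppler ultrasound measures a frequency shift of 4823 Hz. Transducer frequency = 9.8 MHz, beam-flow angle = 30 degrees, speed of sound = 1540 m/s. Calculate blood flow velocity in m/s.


v = fd * c / (2 * f0 * cos(theta))
v = 4823 * 1540 / (2 * 9.8000e+06 * cos(30))
v = 0.4376 m/s


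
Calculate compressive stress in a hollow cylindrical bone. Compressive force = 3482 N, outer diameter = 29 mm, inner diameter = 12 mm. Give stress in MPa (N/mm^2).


A = pi*(r_o^2 - r_i^2)
r_o = 14.5 mm, r_i = 6 mm
A = 547.423 mm^2
sigma = F/A = 3482 / 547.423
sigma = 6.361 MPa


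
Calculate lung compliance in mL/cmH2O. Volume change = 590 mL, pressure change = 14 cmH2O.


C = dV / dP
C = 590 / 14
C = 42.14 mL/cmH2O


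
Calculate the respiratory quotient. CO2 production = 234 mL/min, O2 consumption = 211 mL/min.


RQ = VCO2 / VO2
RQ = 234 / 211
RQ = 1.109


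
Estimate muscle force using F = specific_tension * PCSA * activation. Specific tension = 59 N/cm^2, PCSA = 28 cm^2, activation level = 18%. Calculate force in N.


F = sigma * PCSA * activation
F = 59 * 28 * 0.18
F = 297.4 N
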